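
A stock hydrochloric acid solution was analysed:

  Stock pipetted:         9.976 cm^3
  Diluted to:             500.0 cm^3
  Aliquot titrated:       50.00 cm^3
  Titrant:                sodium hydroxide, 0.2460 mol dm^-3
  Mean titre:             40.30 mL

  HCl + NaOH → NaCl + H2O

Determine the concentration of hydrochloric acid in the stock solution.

9.938 mol/L

n(NaOH) = 0.04030 × 0.2460 = 9.914 × 10^-3 mol
n(HCl) in the aliquot = 9.914 × 10^-3 mol (1:1 ratio)
[HCl]_dilute = 9.914 × 10^-3 / 0.05000 = 0.1983 mol/L
Dilution factor = 500.0 / 9.976 = 50.12
[HCl]_stock = 0.1983 × 50.12 = 9.938 mol/L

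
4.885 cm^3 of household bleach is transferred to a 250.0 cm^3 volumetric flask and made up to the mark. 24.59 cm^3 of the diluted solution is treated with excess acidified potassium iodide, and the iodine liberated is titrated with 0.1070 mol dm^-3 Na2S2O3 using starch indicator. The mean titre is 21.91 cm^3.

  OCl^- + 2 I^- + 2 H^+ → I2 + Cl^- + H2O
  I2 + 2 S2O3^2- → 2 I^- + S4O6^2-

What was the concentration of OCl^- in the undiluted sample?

2.440 mol/L

n(S2O3^2-) = 0.02191 × 0.1070 = 2.344 × 10^-3 mol
n(I2) = n(S2O3^2-)/2 = 1.172 × 10^-3 mol
n(OCl^-) in the aliquot = 1.172 × 10^-3 mol (1:1 ratio)
[OCl^-]_dilute = 1.172 × 10^-3 / 0.02459 = 0.04767 mol/L
[OCl^-]_original = 0.04767 × 250.0/4.885 = 2.440 mol/L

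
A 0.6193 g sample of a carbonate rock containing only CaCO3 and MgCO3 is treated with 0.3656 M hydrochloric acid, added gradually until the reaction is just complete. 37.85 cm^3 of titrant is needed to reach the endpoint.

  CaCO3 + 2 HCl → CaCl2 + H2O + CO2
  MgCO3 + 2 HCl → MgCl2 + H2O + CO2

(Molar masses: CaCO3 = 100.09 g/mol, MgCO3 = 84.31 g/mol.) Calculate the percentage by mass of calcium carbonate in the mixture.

36.83 %

n(HCl) = 0.03785 × 0.3656 = 0.01384 mol
Let x = n(CaCO3), y = n(MgCO3).
Titrant: 2x + 2y = 0.01384;  mass: 100.09x + 84.31y = 0.6193
Solving, x = 2.279 × 10^-3 mol, y = 4.640 × 10^-3 mol
mass of CaCO3 = 2.279 × 10^-3 × 100.09 = 0.2281 g
% CaCO3 = 0.2281 / 0.6193 × 100 = 36.83 %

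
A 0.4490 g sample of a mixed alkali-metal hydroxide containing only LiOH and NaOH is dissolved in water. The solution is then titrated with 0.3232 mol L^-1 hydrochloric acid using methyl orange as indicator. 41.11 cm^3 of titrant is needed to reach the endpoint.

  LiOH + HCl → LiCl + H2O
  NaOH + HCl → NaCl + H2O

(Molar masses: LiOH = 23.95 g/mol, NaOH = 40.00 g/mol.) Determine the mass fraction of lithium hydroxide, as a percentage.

27.41 %

n(HCl) = 0.04111 × 0.3232 = 0.01329 mol
Let x = n(LiOH), y = n(NaOH).
Titrant: 1x + 1y = 0.01329;  mass: 23.95x + 40.00y = 0.4490
Solving, x = 5.138 × 10^-3 mol, y = 8.148 × 10^-3 mol
mass of LiOH = 5.138 × 10^-3 × 23.95 = 0.1231 g
% LiOH = 0.1231 / 0.4490 × 100 = 27.41 %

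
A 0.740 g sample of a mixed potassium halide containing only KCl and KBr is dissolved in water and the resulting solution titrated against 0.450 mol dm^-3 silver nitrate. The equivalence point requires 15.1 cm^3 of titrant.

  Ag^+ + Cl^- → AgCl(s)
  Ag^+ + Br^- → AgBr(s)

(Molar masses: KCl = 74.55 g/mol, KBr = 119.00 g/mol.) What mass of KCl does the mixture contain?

0.115 g

n(AgNO3) = 0.0151 × 0.450 = 6.79 × 10^-3 mol
Let x = n(KCl), y = n(KBr).
Titrant: 1x + 1y = 6.79 × 10^-3;  mass: 74.55x + 119.00y = 0.740
Solving, x = 1.54 × 10^-3 mol, y = 5.25 × 10^-3 mol
mass of KCl = 1.54 × 10^-3 × 74.55 = 0.115 g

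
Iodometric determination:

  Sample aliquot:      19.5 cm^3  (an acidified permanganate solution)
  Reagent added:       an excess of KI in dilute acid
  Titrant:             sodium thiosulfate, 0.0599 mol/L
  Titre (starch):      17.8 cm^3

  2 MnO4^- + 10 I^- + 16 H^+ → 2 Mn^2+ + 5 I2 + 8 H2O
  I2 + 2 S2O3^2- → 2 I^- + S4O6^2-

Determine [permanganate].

n(S2O3^2-) = 0.0178 × 0.0599 = 1.07 × 10^-3 mol
n(I2) = n(S2O3^2-)/2 = 5.33 × 10^-4 mol
From the 2:5 ratio, n(MnO4^-) in the aliquot = 2/5 × 5.33 × 10^-4 = 2.13 × 10^-4 mol
[MnO4^-] = 2.13 × 10^-4 / 0.0195 = 0.0109 mol/L

0.0109 mol/L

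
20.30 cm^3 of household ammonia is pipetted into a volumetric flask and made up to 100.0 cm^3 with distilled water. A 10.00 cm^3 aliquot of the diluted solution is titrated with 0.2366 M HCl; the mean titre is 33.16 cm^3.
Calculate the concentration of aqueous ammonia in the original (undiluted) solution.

3.865 M

NH3 + HCl → NH4Cl
n(HCl) = 0.03316 × 0.2366 = 7.846 × 10^-3 mol
n(NH3) in the aliquot = 7.846 × 10^-3 mol (1:1 ratio)
[NH3]_dilute = 7.846 × 10^-3 / 0.01000 = 0.7846 mol/L
Dilution factor = 100.0 / 20.30 = 4.926
[NH3]_stock = 0.7846 × 4.926 = 3.865 mol/L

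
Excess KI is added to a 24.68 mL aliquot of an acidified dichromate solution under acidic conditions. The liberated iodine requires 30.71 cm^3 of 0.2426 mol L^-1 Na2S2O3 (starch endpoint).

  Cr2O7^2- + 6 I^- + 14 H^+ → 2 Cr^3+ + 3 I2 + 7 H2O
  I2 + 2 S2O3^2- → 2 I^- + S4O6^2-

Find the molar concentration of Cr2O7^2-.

n(S2O3^2-) = 0.03071 × 0.2426 = 7.450 × 10^-3 mol
n(I2) = n(S2O3^2-)/2 = 3.725 × 10^-3 mol
From the 1:3 ratio, n(Cr2O7^2-) in the aliquot = 1/3 × 3.725 × 10^-3 = 1.242 × 10^-3 mol
[Cr2O7^2-] = 1.242 × 10^-3 / 0.02468 = 0.05031 mol/L

0.05031 mol/L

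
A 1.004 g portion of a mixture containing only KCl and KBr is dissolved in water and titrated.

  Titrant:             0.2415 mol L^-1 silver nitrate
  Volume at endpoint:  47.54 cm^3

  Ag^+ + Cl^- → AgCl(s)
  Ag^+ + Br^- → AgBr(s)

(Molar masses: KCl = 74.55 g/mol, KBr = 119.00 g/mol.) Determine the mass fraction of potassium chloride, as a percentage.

n(AgNO3) = 0.04754 × 0.2415 = 0.01148 mol
Let x = n(KCl), y = n(KBr).
Titrant: 1x + 1y = 0.01148;  mass: 74.55x + 119.00y = 1.004
Solving, x = 8.149 × 10^-3 mol, y = 3.332 × 10^-3 mol
mass of KCl = 8.149 × 10^-3 × 74.55 = 0.6075 g
% KCl = 0.6075 / 1.004 × 100 = 60.51 %

60.51 %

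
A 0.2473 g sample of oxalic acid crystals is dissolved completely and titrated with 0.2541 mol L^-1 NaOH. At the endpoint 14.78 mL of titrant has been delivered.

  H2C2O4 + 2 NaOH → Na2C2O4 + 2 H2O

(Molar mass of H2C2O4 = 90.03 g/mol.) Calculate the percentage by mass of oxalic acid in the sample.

68.36 %

n(NaOH) = 0.01478 L × 0.2541 mol/L = 3.756 × 10^-3 mol
From the 1:2 ratio, n(H2C2O4) = 1/2 × 3.756 × 10^-3 = 1.878 × 10^-3 mol
mass of H2C2O4 = 1.878 × 10^-3 × 90.03 g/mol = 0.1691 g
% H2C2O4 = 0.1691 / 0.2473 × 100 = 68.36 %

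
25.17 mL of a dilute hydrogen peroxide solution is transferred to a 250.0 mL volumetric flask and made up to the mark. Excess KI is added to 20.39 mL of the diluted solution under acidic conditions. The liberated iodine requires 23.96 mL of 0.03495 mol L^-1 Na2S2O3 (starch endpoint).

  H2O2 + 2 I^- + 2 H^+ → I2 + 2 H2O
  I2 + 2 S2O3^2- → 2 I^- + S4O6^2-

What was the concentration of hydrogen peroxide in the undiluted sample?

n(S2O3^2-) = 0.02396 × 0.03495 = 8.374 × 10^-4 mol
n(I2) = n(S2O3^2-)/2 = 4.187 × 10^-4 mol
n(H2O2) in the aliquot = 4.187 × 10^-4 mol (1:1 ratio)
[H2O2]_dilute = 4.187 × 10^-4 / 0.02039 = 0.02053 mol/L
[H2O2]_original = 0.02053 × 250.0/25.17 = 0.2040 mol/L

0.2040 mol/L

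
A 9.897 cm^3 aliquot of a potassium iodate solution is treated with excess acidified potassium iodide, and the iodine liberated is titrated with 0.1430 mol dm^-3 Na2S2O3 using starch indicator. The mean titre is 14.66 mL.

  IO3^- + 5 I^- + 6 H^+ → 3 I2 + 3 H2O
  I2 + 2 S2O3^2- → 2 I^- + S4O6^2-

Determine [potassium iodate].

n(S2O3^2-) = 0.01466 × 0.1430 = 2.096 × 10^-3 mol
n(I2) = n(S2O3^2-)/2 = 1.048 × 10^-3 mol
From the 1:3 ratio, n(IO3^-) in the aliquot = 1/3 × 1.048 × 10^-3 = 3.494 × 10^-4 mol
[IO3^-] = 3.494 × 10^-4 / 0.009897 = 0.03530 mol/L

0.03530 mol/L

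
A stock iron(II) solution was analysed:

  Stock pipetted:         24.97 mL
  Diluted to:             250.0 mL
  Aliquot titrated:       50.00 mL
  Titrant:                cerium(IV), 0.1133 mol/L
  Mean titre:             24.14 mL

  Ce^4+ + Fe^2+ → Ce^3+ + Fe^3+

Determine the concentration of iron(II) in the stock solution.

n(Ce4+) = 0.02414 × 0.1133 = 2.735 × 10^-3 mol
n(Fe2+) in the aliquot = 2.735 × 10^-3 mol (1:1 ratio)
[Fe2+]_dilute = 2.735 × 10^-3 / 0.05000 = 0.05470 mol/L
Dilution factor = 250.0 / 24.97 = 10.01
[Fe2+]_stock = 0.05470 × 10.01 = 0.5477 mol/L

0.5477 mol/L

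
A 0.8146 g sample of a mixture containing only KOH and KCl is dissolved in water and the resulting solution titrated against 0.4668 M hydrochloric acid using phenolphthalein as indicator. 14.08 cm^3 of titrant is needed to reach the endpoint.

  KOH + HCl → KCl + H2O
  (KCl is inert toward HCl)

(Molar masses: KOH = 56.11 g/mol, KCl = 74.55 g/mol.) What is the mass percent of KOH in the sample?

n(HCl) = 0.01408 × 0.4668 = 6.573 × 10^-3 mol
Let x = n(KOH), y = n(KCl).
Titrant: 1x = 6.573 × 10^-3;  mass: 56.11x + 74.55y = 0.8146
Solving, x = 6.573 × 10^-3 mol, y = 5.980 × 10^-3 mol
mass of KOH = 6.573 × 10^-3 × 56.11 = 0.3688 g
% KOH = 0.3688 / 0.8146 × 100 = 45.27 %

45.27 %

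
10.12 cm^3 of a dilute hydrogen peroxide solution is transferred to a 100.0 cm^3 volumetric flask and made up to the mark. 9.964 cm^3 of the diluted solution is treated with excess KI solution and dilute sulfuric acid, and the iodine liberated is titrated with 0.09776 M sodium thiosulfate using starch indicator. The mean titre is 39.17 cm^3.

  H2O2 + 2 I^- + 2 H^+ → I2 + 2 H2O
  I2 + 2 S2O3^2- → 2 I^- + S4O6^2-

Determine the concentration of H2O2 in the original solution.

n(S2O3^2-) = 0.03917 × 0.09776 = 3.829 × 10^-3 mol
n(I2) = n(S2O3^2-)/2 = 1.915 × 10^-3 mol
n(H2O2) in the aliquot = 1.915 × 10^-3 mol (1:1 ratio)
[H2O2]_dilute = 1.915 × 10^-3 / 0.009964 = 0.1922 mol/L
[H2O2]_original = 0.1922 × 100.0/10.12 = 1.899 mol/L

1.899 M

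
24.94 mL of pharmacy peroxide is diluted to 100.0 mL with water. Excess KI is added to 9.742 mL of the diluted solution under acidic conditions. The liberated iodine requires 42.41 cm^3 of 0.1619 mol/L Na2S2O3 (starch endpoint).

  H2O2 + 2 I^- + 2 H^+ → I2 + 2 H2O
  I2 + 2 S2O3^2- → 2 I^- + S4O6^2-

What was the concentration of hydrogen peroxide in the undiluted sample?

n(S2O3^2-) = 0.04241 × 0.1619 = 6.866 × 10^-3 mol
n(I2) = n(S2O3^2-)/2 = 3.433 × 10^-3 mol
n(H2O2) in the aliquot = 3.433 × 10^-3 mol (1:1 ratio)
[H2O2]_dilute = 3.433 × 10^-3 / 0.009742 = 0.3524 mol/L
[H2O2]_original = 0.3524 × 100.0/24.94 = 1.413 mol/L

1.413 mol/L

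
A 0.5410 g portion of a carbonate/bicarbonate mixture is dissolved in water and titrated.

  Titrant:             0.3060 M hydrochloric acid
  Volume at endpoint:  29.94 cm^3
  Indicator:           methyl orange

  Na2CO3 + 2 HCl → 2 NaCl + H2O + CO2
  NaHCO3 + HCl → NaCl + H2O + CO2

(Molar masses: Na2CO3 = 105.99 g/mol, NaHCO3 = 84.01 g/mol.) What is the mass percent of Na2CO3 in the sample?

n(HCl) = 0.02994 × 0.3060 = 9.162 × 10^-3 mol
Let x = n(Na2CO3), y = n(NaHCO3).
Titrant: 2x + 1y = 9.162 × 10^-3;  mass: 105.99x + 84.01y = 0.5410
Solving, x = 3.686 × 10^-3 mol, y = 1.789 × 10^-3 mol
mass of Na2CO3 = 3.686 × 10^-3 × 105.99 = 0.3907 g
% Na2CO3 = 0.3907 / 0.5410 × 100 = 72.22 %

72.22 %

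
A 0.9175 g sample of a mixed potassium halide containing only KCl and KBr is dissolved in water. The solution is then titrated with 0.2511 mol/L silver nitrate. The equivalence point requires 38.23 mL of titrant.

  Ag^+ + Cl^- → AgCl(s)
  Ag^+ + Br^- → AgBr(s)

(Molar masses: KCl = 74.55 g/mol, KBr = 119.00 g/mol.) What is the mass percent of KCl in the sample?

n(AgNO3) = 0.03823 × 0.2511 = 9.600 × 10^-3 mol
Let x = n(KCl), y = n(KBr).
Titrant: 1x + 1y = 9.600 × 10^-3;  mass: 74.55x + 119.00y = 0.9175
Solving, x = 5.058 × 10^-3 mol, y = 4.541 × 10^-3 mol
mass of KCl = 5.058 × 10^-3 × 74.55 = 0.3771 g
% KCl = 0.3771 / 0.9175 × 100 = 41.10 %

41.10 %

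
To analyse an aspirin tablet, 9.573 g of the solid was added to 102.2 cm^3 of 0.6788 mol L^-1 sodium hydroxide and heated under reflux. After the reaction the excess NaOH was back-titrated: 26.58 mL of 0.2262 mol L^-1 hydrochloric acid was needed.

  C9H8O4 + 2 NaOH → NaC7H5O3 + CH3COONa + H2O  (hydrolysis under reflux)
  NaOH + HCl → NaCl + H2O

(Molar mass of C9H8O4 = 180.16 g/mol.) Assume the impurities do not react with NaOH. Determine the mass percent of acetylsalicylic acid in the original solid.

n(NaOH) added = 0.1022 × 0.6788 = 0.06937 mol
n(HCl) used in back-titration = 0.02658 × 0.2262 = 6.012 × 10^-3 mol
n(NaOH) left over = 6.012 × 10^-3 mol (1:1 ratio)
n(NaOH) consumed by analyte = 0.06937 − 6.012 × 10^-3 = 0.06336 mol
From the 1:2 ratio, n(C9H8O4) = 1/2 × 0.06336 = 0.03168 mol
mass of C9H8O4 = 0.03168 × 180.16 = 5.708 g
% C9H8O4 = 5.708 / 9.573 × 100 = 59.62 %

59.62 %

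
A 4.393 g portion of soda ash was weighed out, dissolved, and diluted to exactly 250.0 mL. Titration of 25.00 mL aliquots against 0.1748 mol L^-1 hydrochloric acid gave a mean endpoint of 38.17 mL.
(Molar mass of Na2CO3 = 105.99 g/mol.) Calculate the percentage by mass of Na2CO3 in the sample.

80.49 %

Na2CO3 + 2 HCl → 2 NaCl + H2O + CO2
n(HCl) per titration = 0.03817 × 0.1748 = 6.672 × 10^-3 mol
From the 1:2 ratio, n(Na2CO3) in each aliquot = 1/2 × 6.672 × 10^-3 = 3.336 × 10^-3 mol
n(Na2CO3) in the whole flask = 3.336 × 10^-3 × 250.0/25.00 = 0.03336 mol
mass of Na2CO3 = 0.03336 × 105.99 = 3.536 g
% Na2CO3 = 3.536 / 4.393 × 100 = 80.49 %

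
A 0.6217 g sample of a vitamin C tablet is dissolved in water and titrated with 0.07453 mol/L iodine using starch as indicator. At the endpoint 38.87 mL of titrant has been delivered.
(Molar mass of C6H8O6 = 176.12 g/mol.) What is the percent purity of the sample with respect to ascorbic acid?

C6H8O6 + I2 → C6H6O6 + 2 HI
n(I2) = 0.03887 L × 0.07453 mol/L = 2.897 × 10^-3 mol
n(C6H8O6) = 2.897 × 10^-3 mol (1:1 ratio)
mass of C6H8O6 = 2.897 × 10^-3 × 176.12 g/mol = 0.5102 g
% C6H8O6 = 0.5102 / 0.6217 × 100 = 82.07 %

82.07 %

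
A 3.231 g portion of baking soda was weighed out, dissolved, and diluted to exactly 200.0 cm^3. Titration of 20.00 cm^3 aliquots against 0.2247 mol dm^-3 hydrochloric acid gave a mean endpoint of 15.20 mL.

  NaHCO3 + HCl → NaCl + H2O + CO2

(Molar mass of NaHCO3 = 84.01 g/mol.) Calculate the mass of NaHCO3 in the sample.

2.869 g

n(HCl) per titration = 0.01520 × 0.2247 = 3.415 × 10^-3 mol
n(NaHCO3) in each aliquot = 3.415 × 10^-3 mol (1:1 ratio)
n(NaHCO3) in the whole flask = 3.415 × 10^-3 × 200.0/20.00 = 0.03415 mol
mass of NaHCO3 = 0.03415 × 84.01 = 2.869 g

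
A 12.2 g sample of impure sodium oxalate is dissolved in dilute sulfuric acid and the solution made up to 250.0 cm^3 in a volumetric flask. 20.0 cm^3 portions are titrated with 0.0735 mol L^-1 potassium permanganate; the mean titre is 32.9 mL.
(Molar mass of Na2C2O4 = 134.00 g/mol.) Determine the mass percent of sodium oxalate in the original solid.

2 MnO4^- + 5 C2O4^2- + 16 H^+ → 2 Mn^2+ + 10 CO2 + 8 H2O
n(KMnO4) per titration = 0.0329 × 0.0735 = 2.42 × 10^-3 mol
From the 5:2 ratio, n(Na2C2O4) in each aliquot = 5/2 × 2.42 × 10^-3 = 6.05 × 10^-3 mol
n(Na2C2O4) in the whole flask = 6.05 × 10^-3 × 250.0/20.0 = 0.0756 mol
mass of Na2C2O4 = 0.0756 × 134.00 = 10.1 g
% Na2C2O4 = 10.1 / 12.2 × 100 = 83.0 %

83.0 %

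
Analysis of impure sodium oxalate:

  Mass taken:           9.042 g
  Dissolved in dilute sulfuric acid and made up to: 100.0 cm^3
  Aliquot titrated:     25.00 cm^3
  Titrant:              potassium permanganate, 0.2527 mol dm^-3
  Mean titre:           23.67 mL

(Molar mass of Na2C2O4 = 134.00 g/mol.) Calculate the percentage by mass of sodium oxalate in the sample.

88.64 %

2 MnO4^- + 5 C2O4^2- + 16 H^+ → 2 Mn^2+ + 10 CO2 + 8 H2O
n(KMnO4) per titration = 0.02367 × 0.2527 = 5.981 × 10^-3 mol
From the 5:2 ratio, n(Na2C2O4) in each aliquot = 5/2 × 5.981 × 10^-3 = 0.01495 mol
n(Na2C2O4) in the whole flask = 0.01495 × 100.0/25.00 = 0.05981 mol
mass of Na2C2O4 = 0.05981 × 134.00 = 8.015 g
% Na2C2O4 = 8.015 / 9.042 × 100 = 88.64 %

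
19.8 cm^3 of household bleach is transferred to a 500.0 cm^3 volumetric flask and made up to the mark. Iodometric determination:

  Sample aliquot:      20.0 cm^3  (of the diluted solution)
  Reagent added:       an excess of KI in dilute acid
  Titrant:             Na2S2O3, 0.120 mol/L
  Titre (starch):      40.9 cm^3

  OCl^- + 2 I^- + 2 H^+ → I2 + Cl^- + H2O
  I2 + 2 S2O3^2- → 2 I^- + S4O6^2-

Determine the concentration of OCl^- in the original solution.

n(S2O3^2-) = 0.0409 × 0.120 = 4.91 × 10^-3 mol
n(I2) = n(S2O3^2-)/2 = 2.45 × 10^-3 mol
n(OCl^-) in the aliquot = 2.45 × 10^-3 mol (1:1 ratio)
[OCl^-]_dilute = 2.45 × 10^-3 / 0.0200 = 0.123 mol/L
[OCl^-]_original = 0.123 × 500.0/19.8 = 3.10 mol/L

3.10 mol/L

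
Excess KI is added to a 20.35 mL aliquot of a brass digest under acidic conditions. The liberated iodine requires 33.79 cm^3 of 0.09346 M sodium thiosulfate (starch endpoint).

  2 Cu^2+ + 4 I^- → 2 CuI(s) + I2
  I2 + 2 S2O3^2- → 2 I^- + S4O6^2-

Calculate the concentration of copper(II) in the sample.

0.1552 M

n(S2O3^2-) = 0.03379 × 0.09346 = 3.158 × 10^-3 mol
n(I2) = n(S2O3^2-)/2 = 1.579 × 10^-3 mol
From the 2:1 ratio, n(Cu2+) in the aliquot = 2/1 × 1.579 × 10^-3 = 3.158 × 10^-3 mol
[Cu2+] = 3.158 × 10^-3 / 0.02035 = 0.1552 mol/L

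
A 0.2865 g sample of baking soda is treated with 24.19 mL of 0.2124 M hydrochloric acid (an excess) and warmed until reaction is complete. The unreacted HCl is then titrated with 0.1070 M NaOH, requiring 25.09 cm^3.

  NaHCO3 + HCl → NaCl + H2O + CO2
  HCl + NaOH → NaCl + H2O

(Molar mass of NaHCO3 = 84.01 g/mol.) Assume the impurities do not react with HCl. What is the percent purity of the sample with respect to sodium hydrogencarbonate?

71.94 %

n(HCl) added = 0.02419 × 0.2124 = 5.138 × 10^-3 mol
n(NaOH) used in back-titration = 0.02509 × 0.1070 = 2.685 × 10^-3 mol
n(HCl) left over = 2.685 × 10^-3 mol (1:1 ratio)
n(HCl) consumed by analyte = 5.138 × 10^-3 − 2.685 × 10^-3 = 2.453 × 10^-3 mol
n(NaHCO3) = 2.453 × 10^-3 mol (1:1 ratio)
mass of NaHCO3 = 2.453 × 10^-3 × 84.01 = 0.2061 g
% NaHCO3 = 0.2061 / 0.2865 × 100 = 71.94 %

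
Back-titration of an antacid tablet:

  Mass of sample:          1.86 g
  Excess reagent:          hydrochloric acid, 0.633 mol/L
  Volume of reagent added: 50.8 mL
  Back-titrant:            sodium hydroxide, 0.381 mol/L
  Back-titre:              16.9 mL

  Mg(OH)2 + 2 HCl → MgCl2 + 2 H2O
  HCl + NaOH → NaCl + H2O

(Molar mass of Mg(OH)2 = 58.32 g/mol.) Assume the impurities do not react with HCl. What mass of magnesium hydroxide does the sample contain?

0.750 g

n(HCl) added = 0.0508 × 0.633 = 0.0322 mol
n(NaOH) used in back-titration = 0.0169 × 0.381 = 6.44 × 10^-3 mol
n(HCl) left over = 6.44 × 10^-3 mol (1:1 ratio)
n(HCl) consumed by analyte = 0.0322 − 6.44 × 10^-3 = 0.0257 mol
From the 1:2 ratio, n(Mg(OH)2) = 1/2 × 0.0257 = 0.0129 mol
mass of Mg(OH)2 = 0.0129 × 58.32 = 0.750 g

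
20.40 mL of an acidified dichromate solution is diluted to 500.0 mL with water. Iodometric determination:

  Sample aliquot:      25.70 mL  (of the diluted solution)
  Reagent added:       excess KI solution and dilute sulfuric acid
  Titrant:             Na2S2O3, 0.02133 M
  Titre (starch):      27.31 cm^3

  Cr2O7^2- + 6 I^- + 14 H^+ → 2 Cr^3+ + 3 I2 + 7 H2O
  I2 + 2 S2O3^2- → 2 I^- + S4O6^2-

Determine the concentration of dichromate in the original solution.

n(S2O3^2-) = 0.02731 × 0.02133 = 5.825 × 10^-4 mol
n(I2) = n(S2O3^2-)/2 = 2.913 × 10^-4 mol
From the 1:3 ratio, n(Cr2O7^2-) in the aliquot = 1/3 × 2.913 × 10^-4 = 9.709 × 10^-5 mol
[Cr2O7^2-]_dilute = 9.709 × 10^-5 / 0.02570 = 0.003778 mol/L
[Cr2O7^2-]_original = 0.003778 × 500.0/20.40 = 0.09259 mol/L

0.09259 M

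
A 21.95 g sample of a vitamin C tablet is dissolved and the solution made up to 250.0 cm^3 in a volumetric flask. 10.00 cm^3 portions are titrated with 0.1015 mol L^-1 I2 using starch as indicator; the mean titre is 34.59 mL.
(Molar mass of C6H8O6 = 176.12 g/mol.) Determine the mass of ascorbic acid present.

C6H8O6 + I2 → C6H6O6 + 2 HI
n(I2) per titration = 0.03459 × 0.1015 = 3.511 × 10^-3 mol
n(C6H8O6) in each aliquot = 3.511 × 10^-3 mol (1:1 ratio)
n(C6H8O6) in the whole flask = 3.511 × 10^-3 × 250.0/10.00 = 0.08777 mol
mass of C6H8O6 = 0.08777 × 176.12 = 15.46 g

15.46 g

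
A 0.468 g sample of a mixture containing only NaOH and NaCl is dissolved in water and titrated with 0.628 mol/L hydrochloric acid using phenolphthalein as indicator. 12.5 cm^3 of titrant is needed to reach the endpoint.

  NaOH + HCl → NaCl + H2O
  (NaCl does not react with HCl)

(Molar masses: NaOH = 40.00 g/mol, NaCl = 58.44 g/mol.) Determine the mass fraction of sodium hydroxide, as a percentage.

n(HCl) = 0.0125 × 0.628 = 7.85 × 10^-3 mol
Let x = n(NaOH), y = n(NaCl).
Titrant: 1x = 7.85 × 10^-3;  mass: 40.00x + 58.44y = 0.468
Solving, x = 7.85 × 10^-3 mol, y = 2.64 × 10^-3 mol
mass of NaOH = 7.85 × 10^-3 × 40.00 = 0.314 g
% NaOH = 0.314 / 0.468 × 100 = 67.1 %

67.1 %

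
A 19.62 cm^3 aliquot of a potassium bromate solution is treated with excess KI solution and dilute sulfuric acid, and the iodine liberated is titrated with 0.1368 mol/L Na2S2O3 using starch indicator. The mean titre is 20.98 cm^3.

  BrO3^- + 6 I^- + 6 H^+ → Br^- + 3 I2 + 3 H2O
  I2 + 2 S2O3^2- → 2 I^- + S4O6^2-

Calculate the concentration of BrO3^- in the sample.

0.02438 mol/L

n(S2O3^2-) = 0.02098 × 0.1368 = 2.870 × 10^-3 mol
n(I2) = n(S2O3^2-)/2 = 1.435 × 10^-3 mol
From the 1:3 ratio, n(BrO3^-) in the aliquot = 1/3 × 1.435 × 10^-3 = 4.783 × 10^-4 mol
[BrO3^-] = 4.783 × 10^-4 / 0.01962 = 0.02438 mol/L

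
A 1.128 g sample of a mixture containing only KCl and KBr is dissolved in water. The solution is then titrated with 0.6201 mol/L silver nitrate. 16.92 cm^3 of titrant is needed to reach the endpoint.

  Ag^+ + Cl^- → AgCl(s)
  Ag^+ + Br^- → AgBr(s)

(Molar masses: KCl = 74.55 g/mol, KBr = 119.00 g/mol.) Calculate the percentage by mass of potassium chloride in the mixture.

n(AgNO3) = 0.01692 × 0.6201 = 0.01049 mol
Let x = n(KCl), y = n(KBr).
Titrant: 1x + 1y = 0.01049;  mass: 74.55x + 119.00y = 1.128
Solving, x = 2.712 × 10^-3 mol, y = 7.780 × 10^-3 mol
mass of KCl = 2.712 × 10^-3 × 74.55 = 0.2022 g
% KCl = 0.2022 / 1.128 × 100 = 17.93 %

17.93 %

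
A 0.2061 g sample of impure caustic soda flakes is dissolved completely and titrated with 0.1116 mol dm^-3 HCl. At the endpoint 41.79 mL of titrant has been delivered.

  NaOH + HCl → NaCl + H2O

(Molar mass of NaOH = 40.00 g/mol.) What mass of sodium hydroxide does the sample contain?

n(HCl) = 0.04179 L × 0.1116 mol/L = 4.664 × 10^-3 mol
n(NaOH) = 4.664 × 10^-3 mol (1:1 ratio)
mass of NaOH = 4.664 × 10^-3 × 40.00 g/mol = 0.1866 g

0.1866 g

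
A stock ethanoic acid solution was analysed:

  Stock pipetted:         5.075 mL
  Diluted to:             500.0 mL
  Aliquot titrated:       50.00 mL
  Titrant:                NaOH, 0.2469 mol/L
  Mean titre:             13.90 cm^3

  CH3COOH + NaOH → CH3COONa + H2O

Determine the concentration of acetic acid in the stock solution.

6.762 mol/L

n(NaOH) = 0.01390 × 0.2469 = 3.432 × 10^-3 mol
n(CH3COOH) in the aliquot = 3.432 × 10^-3 mol (1:1 ratio)
[CH3COOH]_dilute = 3.432 × 10^-3 / 0.05000 = 0.06864 mol/L
Dilution factor = 500.0 / 5.075 = 98.52
[CH3COOH]_stock = 0.06864 × 98.52 = 6.762 mol/L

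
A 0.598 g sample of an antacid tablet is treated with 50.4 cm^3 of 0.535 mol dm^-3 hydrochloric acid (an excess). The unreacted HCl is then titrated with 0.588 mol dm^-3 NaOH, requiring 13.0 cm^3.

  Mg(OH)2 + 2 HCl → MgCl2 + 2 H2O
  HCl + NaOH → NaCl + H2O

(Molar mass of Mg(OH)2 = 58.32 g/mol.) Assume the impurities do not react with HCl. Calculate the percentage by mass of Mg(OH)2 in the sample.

94.2 %

n(HCl) added = 0.0504 × 0.535 = 0.0270 mol
n(NaOH) used in back-titration = 0.0130 × 0.588 = 7.64 × 10^-3 mol
n(HCl) left over = 7.64 × 10^-3 mol (1:1 ratio)
n(HCl) consumed by analyte = 0.0270 − 7.64 × 10^-3 = 0.0193 mol
From the 1:2 ratio, n(Mg(OH)2) = 1/2 × 0.0193 = 9.66 × 10^-3 mol
mass of Mg(OH)2 = 9.66 × 10^-3 × 58.32 = 0.563 g
% Mg(OH)2 = 0.563 / 0.598 × 100 = 94.2 %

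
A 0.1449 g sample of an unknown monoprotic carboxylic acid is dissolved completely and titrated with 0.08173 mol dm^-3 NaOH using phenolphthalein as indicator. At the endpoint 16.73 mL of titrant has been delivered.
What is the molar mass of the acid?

n(NaOH) = 0.01673 L × 0.08173 mol/L = 1.367 × 10^-3 mol
n(HA) = 1.367 × 10^-3 mol (1:1 ratio)
M = m / n = 0.1449 g / 1.367 × 10^-3 mol = 106.0 g/mol

106.0 g/mol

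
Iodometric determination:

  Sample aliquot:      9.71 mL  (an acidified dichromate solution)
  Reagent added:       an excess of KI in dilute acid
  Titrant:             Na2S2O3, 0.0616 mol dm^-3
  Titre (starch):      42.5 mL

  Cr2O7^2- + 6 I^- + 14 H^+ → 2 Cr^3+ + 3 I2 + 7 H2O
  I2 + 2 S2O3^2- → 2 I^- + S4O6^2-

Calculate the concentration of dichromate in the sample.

n(S2O3^2-) = 0.0425 × 0.0616 = 2.62 × 10^-3 mol
n(I2) = n(S2O3^2-)/2 = 1.31 × 10^-3 mol
From the 1:3 ratio, n(Cr2O7^2-) in the aliquot = 1/3 × 1.31 × 10^-3 = 4.36 × 10^-4 mol
[Cr2O7^2-] = 4.36 × 10^-4 / 0.00971 = 0.0449 mol/L

0.0449 mol/L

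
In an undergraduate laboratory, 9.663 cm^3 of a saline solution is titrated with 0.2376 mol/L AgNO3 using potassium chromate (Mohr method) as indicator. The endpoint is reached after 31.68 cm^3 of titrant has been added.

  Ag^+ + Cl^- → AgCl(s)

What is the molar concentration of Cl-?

n(AgNO3) = 0.03168 L × 0.2376 mol/L = 7.527 × 10^-3 mol
n(Cl-) = 7.527 × 10^-3 mol (1:1 mole ratio)
[Cl-] = 7.527 × 10^-3 mol / 0.009663 L = 0.7790 mol/L

0.7790 mol/L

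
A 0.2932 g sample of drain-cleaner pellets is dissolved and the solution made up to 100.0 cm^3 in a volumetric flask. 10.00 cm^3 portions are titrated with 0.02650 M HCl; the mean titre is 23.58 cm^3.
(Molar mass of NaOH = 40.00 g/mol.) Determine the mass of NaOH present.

NaOH + HCl → NaCl + H2O
n(HCl) per titration = 0.02358 × 0.02650 = 6.249 × 10^-4 mol
n(NaOH) in each aliquot = 6.249 × 10^-4 mol (1:1 ratio)
n(NaOH) in the whole flask = 6.249 × 10^-4 × 100.0/10.00 = 6.249 × 10^-3 mol
mass of NaOH = 6.249 × 10^-3 × 40.00 = 0.2499 g

0.2499 g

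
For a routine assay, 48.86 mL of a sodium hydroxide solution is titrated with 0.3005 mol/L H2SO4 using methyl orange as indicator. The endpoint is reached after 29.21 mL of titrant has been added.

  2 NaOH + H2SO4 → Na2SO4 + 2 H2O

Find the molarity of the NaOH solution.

0.3593 mol/L

n(H2SO4) = 0.02921 L × 0.3005 mol/L = 8.778 × 10^-3 mol
From the 2:1 mole ratio, n(NaOH) = 2/1 × 8.778 × 10^-3 = 0.01756 mol
[NaOH] = 0.01756 mol / 0.04886 L = 0.3593 mol/L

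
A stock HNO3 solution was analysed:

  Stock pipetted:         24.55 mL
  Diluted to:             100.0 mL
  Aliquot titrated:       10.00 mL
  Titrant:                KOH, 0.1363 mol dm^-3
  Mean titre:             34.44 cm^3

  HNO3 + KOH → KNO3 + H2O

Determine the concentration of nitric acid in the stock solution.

1.912 mol/L

n(KOH) = 0.03444 × 0.1363 = 4.694 × 10^-3 mol
n(HNO3) in the aliquot = 4.694 × 10^-3 mol (1:1 ratio)
[HNO3]_dilute = 4.694 × 10^-3 / 0.01000 = 0.4694 mol/L
Dilution factor = 100.0 / 24.55 = 4.073
[HNO3]_stock = 0.4694 × 4.073 = 1.912 mol/L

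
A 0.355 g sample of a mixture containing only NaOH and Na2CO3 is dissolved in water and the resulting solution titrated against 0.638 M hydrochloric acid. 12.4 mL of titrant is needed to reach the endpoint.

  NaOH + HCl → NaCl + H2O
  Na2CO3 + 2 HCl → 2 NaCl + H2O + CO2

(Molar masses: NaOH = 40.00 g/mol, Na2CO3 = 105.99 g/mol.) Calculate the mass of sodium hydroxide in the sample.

n(HCl) = 0.0124 × 0.638 = 7.91 × 10^-3 mol
Let x = n(NaOH), y = n(Na2CO3).
Titrant: 1x + 2y = 7.91 × 10^-3;  mass: 40.00x + 105.99y = 0.355
Solving, x = 4.94 × 10^-3 mol, y = 1.48 × 10^-3 mol
mass of NaOH = 4.94 × 10^-3 × 40.00 = 0.198 g

0.198 g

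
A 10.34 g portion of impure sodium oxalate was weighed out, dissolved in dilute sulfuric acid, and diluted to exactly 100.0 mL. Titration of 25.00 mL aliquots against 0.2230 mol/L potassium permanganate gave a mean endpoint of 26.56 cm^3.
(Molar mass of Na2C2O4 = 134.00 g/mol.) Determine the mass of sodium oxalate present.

7.937 g

2 MnO4^- + 5 C2O4^2- + 16 H^+ → 2 Mn^2+ + 10 CO2 + 8 H2O
n(KMnO4) per titration = 0.02656 × 0.2230 = 5.923 × 10^-3 mol
From the 5:2 ratio, n(Na2C2O4) in each aliquot = 5/2 × 5.923 × 10^-3 = 0.01481 mol
n(Na2C2O4) in the whole flask = 0.01481 × 100.0/25.00 = 0.05923 mol
mass of Na2C2O4 = 0.05923 × 134.00 = 7.937 g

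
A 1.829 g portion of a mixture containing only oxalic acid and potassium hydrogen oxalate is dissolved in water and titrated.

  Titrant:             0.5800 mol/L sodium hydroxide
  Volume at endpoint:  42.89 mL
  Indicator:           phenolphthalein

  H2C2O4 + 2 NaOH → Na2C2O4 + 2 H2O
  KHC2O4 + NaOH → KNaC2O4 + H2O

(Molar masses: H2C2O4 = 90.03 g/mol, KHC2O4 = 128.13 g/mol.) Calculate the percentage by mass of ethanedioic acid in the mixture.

n(NaOH) = 0.04289 × 0.5800 = 0.02488 mol
Let x = n(H2C2O4), y = n(KHC2O4).
Titrant: 2x + 1y = 0.02488;  mass: 90.03x + 128.13y = 1.829
Solving, x = 8.172 × 10^-3 mol, y = 8.533 × 10^-3 mol
mass of H2C2O4 = 8.172 × 10^-3 × 90.03 = 0.7357 g
% H2C2O4 = 0.7357 / 1.829 × 100 = 40.22 %

40.22 %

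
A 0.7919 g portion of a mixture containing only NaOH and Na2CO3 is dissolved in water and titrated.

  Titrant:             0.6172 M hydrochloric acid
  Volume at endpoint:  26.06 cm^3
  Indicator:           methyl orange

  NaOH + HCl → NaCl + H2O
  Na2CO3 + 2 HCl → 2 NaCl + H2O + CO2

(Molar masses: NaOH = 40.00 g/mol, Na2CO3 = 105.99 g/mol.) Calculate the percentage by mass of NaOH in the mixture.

23.51 %

n(HCl) = 0.02606 × 0.6172 = 0.01608 mol
Let x = n(NaOH), y = n(Na2CO3).
Titrant: 1x + 2y = 0.01608;  mass: 40.00x + 105.99y = 0.7919
Solving, x = 4.654 × 10^-3 mol, y = 5.715 × 10^-3 mol
mass of NaOH = 4.654 × 10^-3 × 40.00 = 0.1862 g
% NaOH = 0.1862 / 0.7919 × 100 = 23.51 %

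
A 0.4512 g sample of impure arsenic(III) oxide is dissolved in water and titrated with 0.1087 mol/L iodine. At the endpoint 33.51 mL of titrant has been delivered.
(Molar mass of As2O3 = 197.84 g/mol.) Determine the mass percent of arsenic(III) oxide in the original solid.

As2O3 + 2 I2 + 2 H2O → As2O5 + 4 HI
n(I2) = 0.03351 L × 0.1087 mol/L = 3.643 × 10^-3 mol
From the 1:2 ratio, n(As2O3) = 1/2 × 3.643 × 10^-3 = 1.821 × 10^-3 mol
mass of As2O3 = 1.821 × 10^-3 × 197.84 g/mol = 0.3603 g
% As2O3 = 0.3603 / 0.4512 × 100 = 79.86 %

79.86 %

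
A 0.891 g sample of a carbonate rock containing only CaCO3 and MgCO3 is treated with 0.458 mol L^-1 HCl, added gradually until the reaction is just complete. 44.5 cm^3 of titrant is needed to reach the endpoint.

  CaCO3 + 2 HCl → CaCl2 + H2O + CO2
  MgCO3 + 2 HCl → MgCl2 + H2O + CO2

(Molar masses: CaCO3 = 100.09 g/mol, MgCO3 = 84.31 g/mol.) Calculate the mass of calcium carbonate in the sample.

0.202 g

n(HCl) = 0.0445 × 0.458 = 0.0204 mol
Let x = n(CaCO3), y = n(MgCO3).
Titrant: 2x + 2y = 0.0204;  mass: 100.09x + 84.31y = 0.891
Solving, x = 2.02 × 10^-3 mol, y = 8.17 × 10^-3 mol
mass of CaCO3 = 2.02 × 10^-3 × 100.09 = 0.202 g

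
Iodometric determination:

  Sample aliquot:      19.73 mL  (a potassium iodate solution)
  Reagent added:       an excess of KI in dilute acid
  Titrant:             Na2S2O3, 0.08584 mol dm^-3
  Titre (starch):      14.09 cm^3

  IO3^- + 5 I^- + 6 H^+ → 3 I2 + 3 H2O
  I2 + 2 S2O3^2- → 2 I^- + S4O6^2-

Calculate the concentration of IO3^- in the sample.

n(S2O3^2-) = 0.01409 × 0.08584 = 1.209 × 10^-3 mol
n(I2) = n(S2O3^2-)/2 = 6.047 × 10^-4 mol
From the 1:3 ratio, n(IO3^-) in the aliquot = 1/3 × 6.047 × 10^-4 = 2.016 × 10^-4 mol
[IO3^-] = 2.016 × 10^-4 / 0.01973 = 0.01022 mol/L

0.01022 mol/L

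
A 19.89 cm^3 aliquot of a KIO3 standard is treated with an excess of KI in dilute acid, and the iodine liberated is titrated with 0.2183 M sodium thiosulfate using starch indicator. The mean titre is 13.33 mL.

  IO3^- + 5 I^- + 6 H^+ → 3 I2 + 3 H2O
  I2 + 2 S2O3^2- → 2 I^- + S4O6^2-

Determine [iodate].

n(S2O3^2-) = 0.01333 × 0.2183 = 2.910 × 10^-3 mol
n(I2) = n(S2O3^2-)/2 = 1.455 × 10^-3 mol
From the 1:3 ratio, n(IO3^-) in the aliquot = 1/3 × 1.455 × 10^-3 = 4.850 × 10^-4 mol
[IO3^-] = 4.850 × 10^-4 / 0.01989 = 0.02438 mol/L

0.02438 M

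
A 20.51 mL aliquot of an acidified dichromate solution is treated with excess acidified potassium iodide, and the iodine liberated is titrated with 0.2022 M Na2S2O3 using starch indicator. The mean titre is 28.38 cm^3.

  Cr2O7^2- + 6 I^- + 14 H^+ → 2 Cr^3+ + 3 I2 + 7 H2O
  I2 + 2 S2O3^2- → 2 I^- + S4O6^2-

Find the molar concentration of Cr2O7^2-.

0.04663 M

n(S2O3^2-) = 0.02838 × 0.2022 = 5.738 × 10^-3 mol
n(I2) = n(S2O3^2-)/2 = 2.869 × 10^-3 mol
From the 1:3 ratio, n(Cr2O7^2-) in the aliquot = 1/3 × 2.869 × 10^-3 = 9.564 × 10^-4 mol
[Cr2O7^2-] = 9.564 × 10^-4 / 0.02051 = 0.04663 mol/L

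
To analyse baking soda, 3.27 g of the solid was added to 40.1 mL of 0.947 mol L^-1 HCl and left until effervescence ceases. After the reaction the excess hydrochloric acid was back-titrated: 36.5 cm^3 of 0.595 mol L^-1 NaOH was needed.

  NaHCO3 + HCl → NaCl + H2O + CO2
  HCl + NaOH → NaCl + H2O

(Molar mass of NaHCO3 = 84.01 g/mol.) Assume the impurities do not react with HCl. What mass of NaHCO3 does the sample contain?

n(HCl) added = 0.0401 × 0.947 = 0.0380 mol
n(NaOH) used in back-titration = 0.0365 × 0.595 = 0.0217 mol
n(HCl) left over = 0.0217 mol (1:1 ratio)
n(HCl) consumed by analyte = 0.0380 − 0.0217 = 0.0163 mol
n(NaHCO3) = 0.0163 mol (1:1 ratio)
mass of NaHCO3 = 0.0163 × 84.01 = 1.37 g

1.37 g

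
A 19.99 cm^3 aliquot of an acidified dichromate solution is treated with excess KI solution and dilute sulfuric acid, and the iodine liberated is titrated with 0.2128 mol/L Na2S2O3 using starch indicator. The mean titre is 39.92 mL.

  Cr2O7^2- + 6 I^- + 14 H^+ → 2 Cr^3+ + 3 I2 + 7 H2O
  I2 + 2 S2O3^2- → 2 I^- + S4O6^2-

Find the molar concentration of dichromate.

n(S2O3^2-) = 0.03992 × 0.2128 = 8.495 × 10^-3 mol
n(I2) = n(S2O3^2-)/2 = 4.247 × 10^-3 mol
From the 1:3 ratio, n(Cr2O7^2-) in the aliquot = 1/3 × 4.247 × 10^-3 = 1.416 × 10^-3 mol
[Cr2O7^2-] = 1.416 × 10^-3 / 0.01999 = 0.07083 mol/L

0.07083 mol/L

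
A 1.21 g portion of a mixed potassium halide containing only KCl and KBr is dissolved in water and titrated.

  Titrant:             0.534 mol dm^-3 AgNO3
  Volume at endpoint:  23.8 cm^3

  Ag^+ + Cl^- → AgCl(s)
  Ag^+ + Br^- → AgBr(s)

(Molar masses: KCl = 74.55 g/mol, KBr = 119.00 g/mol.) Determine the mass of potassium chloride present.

n(AgNO3) = 0.0238 × 0.534 = 0.0127 mol
Let x = n(KCl), y = n(KBr).
Titrant: 1x + 1y = 0.0127;  mass: 74.55x + 119.00y = 1.21
Solving, x = 6.80 × 10^-3 mol, y = 5.91 × 10^-3 mol
mass of KCl = 6.80 × 10^-3 × 74.55 = 0.507 g

0.507 g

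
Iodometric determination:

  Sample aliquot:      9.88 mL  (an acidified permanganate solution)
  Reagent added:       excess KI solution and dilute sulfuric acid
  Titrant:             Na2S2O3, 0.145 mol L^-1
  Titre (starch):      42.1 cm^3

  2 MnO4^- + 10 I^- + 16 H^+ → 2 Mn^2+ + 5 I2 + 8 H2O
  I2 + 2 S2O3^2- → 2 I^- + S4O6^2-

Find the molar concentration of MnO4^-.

n(S2O3^2-) = 0.0421 × 0.145 = 6.10 × 10^-3 mol
n(I2) = n(S2O3^2-)/2 = 3.05 × 10^-3 mol
From the 2:5 ratio, n(MnO4^-) in the aliquot = 2/5 × 3.05 × 10^-3 = 1.22 × 10^-3 mol
[MnO4^-] = 1.22 × 10^-3 / 0.00988 = 0.124 mol/L

0.124 mol/L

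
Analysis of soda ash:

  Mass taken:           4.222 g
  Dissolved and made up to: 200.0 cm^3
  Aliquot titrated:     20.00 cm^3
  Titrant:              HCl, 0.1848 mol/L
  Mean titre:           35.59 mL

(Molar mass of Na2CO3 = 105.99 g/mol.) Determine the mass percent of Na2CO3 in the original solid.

82.56 %

Na2CO3 + 2 HCl → 2 NaCl + H2O + CO2
n(HCl) per titration = 0.03559 × 0.1848 = 6.577 × 10^-3 mol
From the 1:2 ratio, n(Na2CO3) in each aliquot = 1/2 × 6.577 × 10^-3 = 3.289 × 10^-3 mol
n(Na2CO3) in the whole flask = 3.289 × 10^-3 × 200.0/20.00 = 0.03289 mol
mass of Na2CO3 = 0.03289 × 105.99 = 3.485 g
% Na2CO3 = 3.485 / 4.222 × 100 = 82.56 %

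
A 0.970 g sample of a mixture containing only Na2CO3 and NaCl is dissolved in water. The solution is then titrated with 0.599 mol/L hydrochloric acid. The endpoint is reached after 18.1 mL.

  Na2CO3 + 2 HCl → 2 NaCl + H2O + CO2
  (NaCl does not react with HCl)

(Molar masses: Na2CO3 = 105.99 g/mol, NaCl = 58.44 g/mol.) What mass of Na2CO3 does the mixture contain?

0.575 g

n(HCl) = 0.0181 × 0.599 = 0.0108 mol
Let x = n(Na2CO3), y = n(NaCl).
Titrant: 2x = 0.0108;  mass: 105.99x + 58.44y = 0.970
Solving, x = 5.42 × 10^-3 mol, y = 6.77 × 10^-3 mol
mass of Na2CO3 = 5.42 × 10^-3 × 105.99 = 0.575 g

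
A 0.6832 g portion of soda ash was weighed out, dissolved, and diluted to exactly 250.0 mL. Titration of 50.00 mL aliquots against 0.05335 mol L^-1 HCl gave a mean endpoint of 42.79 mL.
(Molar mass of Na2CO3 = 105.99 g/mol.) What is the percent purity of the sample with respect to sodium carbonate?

88.54 %

Na2CO3 + 2 HCl → 2 NaCl + H2O + CO2
n(HCl) per titration = 0.04279 × 0.05335 = 2.283 × 10^-3 mol
From the 1:2 ratio, n(Na2CO3) in each aliquot = 1/2 × 2.283 × 10^-3 = 1.141 × 10^-3 mol
n(Na2CO3) in the whole flask = 1.141 × 10^-3 × 250.0/50.00 = 5.707 × 10^-3 mol
mass of Na2CO3 = 5.707 × 10^-3 × 105.99 = 0.6049 g
% Na2CO3 = 0.6049 / 0.6832 × 100 = 88.54 %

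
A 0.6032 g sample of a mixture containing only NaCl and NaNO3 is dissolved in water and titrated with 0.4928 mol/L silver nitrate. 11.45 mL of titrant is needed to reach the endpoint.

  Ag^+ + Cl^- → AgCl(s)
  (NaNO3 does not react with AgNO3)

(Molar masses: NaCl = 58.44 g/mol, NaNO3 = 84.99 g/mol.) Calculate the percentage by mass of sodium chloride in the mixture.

n(AgNO3) = 0.01145 × 0.4928 = 5.643 × 10^-3 mol
Let x = n(NaCl), y = n(NaNO3).
Titrant: 1x = 5.643 × 10^-3;  mass: 58.44x + 84.99y = 0.6032
Solving, x = 5.643 × 10^-3 mol, y = 3.217 × 10^-3 mol
mass of NaCl = 5.643 × 10^-3 × 58.44 = 0.3298 g
% NaCl = 0.3298 / 0.6032 × 100 = 54.67 %

54.67 %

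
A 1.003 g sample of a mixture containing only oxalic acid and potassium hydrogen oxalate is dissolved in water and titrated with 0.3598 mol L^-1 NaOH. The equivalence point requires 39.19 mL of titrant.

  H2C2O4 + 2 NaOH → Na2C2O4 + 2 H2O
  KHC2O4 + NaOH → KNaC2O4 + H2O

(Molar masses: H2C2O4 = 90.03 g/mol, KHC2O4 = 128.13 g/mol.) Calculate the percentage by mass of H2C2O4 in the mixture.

43.40 %

n(NaOH) = 0.03919 × 0.3598 = 0.01410 mol
Let x = n(H2C2O4), y = n(KHC2O4).
Titrant: 2x + 1y = 0.01410;  mass: 90.03x + 128.13y = 1.003
Solving, x = 4.835 × 10^-3 mol, y = 4.431 × 10^-3 mol
mass of H2C2O4 = 4.835 × 10^-3 × 90.03 = 0.4353 g
% H2C2O4 = 0.4353 / 1.003 × 100 = 43.40 %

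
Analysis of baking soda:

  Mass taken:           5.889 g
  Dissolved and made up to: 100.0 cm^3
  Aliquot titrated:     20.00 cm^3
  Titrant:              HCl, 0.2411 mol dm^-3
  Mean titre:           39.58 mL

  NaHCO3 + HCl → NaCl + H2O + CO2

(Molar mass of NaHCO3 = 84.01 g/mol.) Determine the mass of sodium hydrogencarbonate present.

n(HCl) per titration = 0.03958 × 0.2411 = 9.543 × 10^-3 mol
n(NaHCO3) in each aliquot = 9.543 × 10^-3 mol (1:1 ratio)
n(NaHCO3) in the whole flask = 9.543 × 10^-3 × 100.0/20.00 = 0.04771 mol
mass of NaHCO3 = 0.04771 × 84.01 = 4.008 g

4.008 g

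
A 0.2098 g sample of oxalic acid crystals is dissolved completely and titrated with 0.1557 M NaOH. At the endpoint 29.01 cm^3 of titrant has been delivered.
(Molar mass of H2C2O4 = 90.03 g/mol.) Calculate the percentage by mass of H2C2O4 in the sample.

H2C2O4 + 2 NaOH → Na2C2O4 + 2 H2O
n(NaOH) = 0.02901 L × 0.1557 mol/L = 4.517 × 10^-3 mol
From the 1:2 ratio, n(H2C2O4) = 1/2 × 4.517 × 10^-3 = 2.258 × 10^-3 mol
mass of H2C2O4 = 2.258 × 10^-3 × 90.03 g/mol = 0.2033 g
% H2C2O4 = 0.2033 / 0.2098 × 100 = 96.91 %

96.91 %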